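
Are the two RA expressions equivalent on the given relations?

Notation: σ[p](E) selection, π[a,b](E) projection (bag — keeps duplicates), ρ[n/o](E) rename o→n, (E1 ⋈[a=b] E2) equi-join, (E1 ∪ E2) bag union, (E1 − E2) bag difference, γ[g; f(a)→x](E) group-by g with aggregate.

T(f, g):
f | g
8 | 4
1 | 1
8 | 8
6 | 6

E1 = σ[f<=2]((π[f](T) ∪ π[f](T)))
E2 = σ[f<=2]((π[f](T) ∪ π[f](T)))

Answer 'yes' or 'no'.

E1 subexpression sizes:
  T → 4
  π[f](T) → 4
  T → 4
  π[f](T) → 4
  (π[f](T) ∪ π[f](T)) → 8
  σ[f<=2]((π[f](T) ∪ π[f](T))) → 2
E2 subexpression sizes:
  T → 4
  π[f](T) → 4
  T → 4
  π[f](T) → 4
  (π[f](T) ∪ π[f](T)) → 8
  σ[f<=2]((π[f](T) ∪ π[f](T))) → 2

E1 and E2 produce the same multiset:
f
1
1

yes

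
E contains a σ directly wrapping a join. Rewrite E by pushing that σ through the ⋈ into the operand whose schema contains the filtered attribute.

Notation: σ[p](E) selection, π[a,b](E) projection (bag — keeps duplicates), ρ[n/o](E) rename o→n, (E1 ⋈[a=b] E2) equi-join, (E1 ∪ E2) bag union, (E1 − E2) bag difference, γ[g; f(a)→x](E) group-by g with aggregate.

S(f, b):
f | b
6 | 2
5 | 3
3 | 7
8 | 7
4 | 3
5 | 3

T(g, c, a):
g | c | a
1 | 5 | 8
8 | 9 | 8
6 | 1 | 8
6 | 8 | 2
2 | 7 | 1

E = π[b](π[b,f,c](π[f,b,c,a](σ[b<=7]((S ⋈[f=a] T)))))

σ filters on b, owned by the left side.
E' = π[b](π[b,f,c](π[f,b,c,a]((σ[b<=7](S) ⋈[f=a] T))))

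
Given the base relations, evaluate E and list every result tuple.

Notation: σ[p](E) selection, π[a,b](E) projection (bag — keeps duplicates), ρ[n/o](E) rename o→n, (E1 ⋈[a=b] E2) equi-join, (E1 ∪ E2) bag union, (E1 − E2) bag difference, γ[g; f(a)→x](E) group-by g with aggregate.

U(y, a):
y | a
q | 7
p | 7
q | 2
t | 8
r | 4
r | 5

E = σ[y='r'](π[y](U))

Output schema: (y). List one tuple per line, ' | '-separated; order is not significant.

Per-node cardinality:
  U → 6
  π[y](U) → 6
  σ[y='r'](π[y](U)) → 2

== RESULT ==
y
r
r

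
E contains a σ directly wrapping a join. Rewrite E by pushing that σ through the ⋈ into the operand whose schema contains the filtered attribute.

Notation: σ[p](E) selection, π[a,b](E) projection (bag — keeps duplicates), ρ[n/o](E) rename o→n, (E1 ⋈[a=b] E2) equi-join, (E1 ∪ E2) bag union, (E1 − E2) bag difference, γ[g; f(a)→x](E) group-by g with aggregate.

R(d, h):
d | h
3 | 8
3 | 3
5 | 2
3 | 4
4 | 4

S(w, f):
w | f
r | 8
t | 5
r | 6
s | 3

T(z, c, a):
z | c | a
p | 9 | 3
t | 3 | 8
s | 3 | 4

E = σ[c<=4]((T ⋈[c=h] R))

σ filters on c, owned by the left side.
E' = (σ[c<=4](T) ⋈[c=h] R)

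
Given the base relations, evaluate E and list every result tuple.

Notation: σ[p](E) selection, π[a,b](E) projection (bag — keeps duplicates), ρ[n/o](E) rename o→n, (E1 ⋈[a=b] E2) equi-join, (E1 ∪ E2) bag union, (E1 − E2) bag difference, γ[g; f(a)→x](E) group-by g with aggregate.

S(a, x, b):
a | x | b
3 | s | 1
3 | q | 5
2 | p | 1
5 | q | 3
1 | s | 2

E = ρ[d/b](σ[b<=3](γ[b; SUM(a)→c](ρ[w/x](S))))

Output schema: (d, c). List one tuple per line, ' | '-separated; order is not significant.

Subexpression sizes:
  S → 5
  ρ[w/x](S) → 5
  γ[b; SUM(a)→c](ρ[w/x](S)) → 4
  σ[b<=3](γ[b; SUM(a)→c](ρ[w/x](S))) → 3
  ρ[d/b](σ[b<=3](γ[b; SUM(a)→c](ρ[w/x](S)))) → 3

== RESULT ==
d | c
1 | 5
2 | 1
3 | 5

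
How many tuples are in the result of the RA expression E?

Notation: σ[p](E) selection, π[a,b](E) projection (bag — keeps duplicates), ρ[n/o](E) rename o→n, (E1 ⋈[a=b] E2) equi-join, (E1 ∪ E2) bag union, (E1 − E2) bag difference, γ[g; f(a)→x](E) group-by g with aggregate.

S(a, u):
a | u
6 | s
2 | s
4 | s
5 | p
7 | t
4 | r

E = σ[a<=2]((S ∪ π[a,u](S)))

Stepwise |·|:
  S → 6
  S → 6
  π[a,u](S) → 6
  (S ∪ π[a,u](S)) → 12
  σ[a<=2]((S ∪ π[a,u](S))) → 2

|E| = 2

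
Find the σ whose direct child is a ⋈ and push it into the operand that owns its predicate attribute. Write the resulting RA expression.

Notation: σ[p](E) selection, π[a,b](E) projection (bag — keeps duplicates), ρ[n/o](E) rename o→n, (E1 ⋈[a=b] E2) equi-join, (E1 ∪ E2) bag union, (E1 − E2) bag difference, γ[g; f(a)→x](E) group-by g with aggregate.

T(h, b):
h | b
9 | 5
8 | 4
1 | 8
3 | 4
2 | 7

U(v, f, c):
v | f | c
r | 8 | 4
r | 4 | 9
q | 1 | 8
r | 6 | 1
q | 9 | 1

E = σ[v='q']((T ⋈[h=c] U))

σ filters on v, owned by the right side.
E' = (T ⋈[h=c] σ[v='q'](U))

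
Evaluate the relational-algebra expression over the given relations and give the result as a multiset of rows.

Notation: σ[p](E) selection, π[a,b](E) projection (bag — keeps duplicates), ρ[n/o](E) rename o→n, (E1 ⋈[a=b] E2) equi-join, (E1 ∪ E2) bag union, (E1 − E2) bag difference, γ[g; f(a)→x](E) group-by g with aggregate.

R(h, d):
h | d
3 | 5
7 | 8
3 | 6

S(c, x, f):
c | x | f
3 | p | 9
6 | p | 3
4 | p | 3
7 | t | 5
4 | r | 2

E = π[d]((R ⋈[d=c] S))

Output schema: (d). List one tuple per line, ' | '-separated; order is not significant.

Stepwise |·|:
  R → 3
  S → 5
  (R ⋈[d=c] S) → 1
  π[d]((R ⋈[d=c] S)) → 1

== RESULT ==
d
6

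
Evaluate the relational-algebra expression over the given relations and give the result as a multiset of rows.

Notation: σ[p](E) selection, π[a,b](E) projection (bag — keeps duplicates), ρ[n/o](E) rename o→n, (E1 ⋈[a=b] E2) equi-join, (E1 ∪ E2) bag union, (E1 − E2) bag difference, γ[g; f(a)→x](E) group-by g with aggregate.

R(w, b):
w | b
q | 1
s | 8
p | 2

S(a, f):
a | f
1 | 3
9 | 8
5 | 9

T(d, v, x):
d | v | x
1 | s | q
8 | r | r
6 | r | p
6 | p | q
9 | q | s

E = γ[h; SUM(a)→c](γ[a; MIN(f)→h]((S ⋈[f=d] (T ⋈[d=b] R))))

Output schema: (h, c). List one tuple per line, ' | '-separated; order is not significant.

Row counts bottom-up:
  S → 3
  T → 5
  R → 3
  (T ⋈[d=b] R) → 2
  (S ⋈[f=d] (T ⋈[d=b] R)) → 1
  γ[a; MIN(f)→h]((S ⋈[f=d] (T ⋈[d=b] R))) → 1
  γ[h; SUM(a)→c](γ[a; MIN(f)→h]((S ⋈[f=d] (T ⋈[d=b] R)))) → 1

== RESULT ==
h | c
8 | 9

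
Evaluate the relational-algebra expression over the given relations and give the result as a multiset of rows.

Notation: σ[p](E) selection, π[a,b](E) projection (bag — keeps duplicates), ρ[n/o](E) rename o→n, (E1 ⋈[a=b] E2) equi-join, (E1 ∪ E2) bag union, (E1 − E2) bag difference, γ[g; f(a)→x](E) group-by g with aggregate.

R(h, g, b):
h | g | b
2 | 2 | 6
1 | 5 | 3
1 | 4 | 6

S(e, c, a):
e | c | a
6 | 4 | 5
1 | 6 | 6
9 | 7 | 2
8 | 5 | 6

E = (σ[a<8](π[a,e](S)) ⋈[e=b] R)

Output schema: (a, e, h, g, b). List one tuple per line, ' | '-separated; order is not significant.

Per-node cardinality:
  S → 4
  π[a,e](S) → 4
  σ[a<8](π[a,e](S)) → 4
  R → 3
  (σ[a<8](π[a,e](S)) ⋈[e=b] R) → 2

== RESULT ==
a | e | h | g | b
5 | 6 | 1 | 4 | 6
5 | 6 | 2 | 2 | 6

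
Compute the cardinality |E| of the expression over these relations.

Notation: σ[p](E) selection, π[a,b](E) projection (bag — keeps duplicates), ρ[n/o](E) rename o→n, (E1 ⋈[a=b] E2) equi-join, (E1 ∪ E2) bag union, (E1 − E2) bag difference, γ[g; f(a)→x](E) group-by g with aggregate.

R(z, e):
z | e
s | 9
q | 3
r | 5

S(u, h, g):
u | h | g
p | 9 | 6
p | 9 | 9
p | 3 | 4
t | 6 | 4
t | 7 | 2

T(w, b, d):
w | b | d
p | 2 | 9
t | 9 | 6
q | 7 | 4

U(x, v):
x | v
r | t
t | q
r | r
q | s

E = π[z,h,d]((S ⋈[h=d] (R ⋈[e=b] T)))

Row counts bottom-up:
  S → 5
  R → 3
  T → 3
  (R ⋈[e=b] T) → 1
  (S ⋈[h=d] (R ⋈[e=b] T)) → 1
  π[z,h,d]((S ⋈[h=d] (R ⋈[e=b] T))) → 1

|E| = 1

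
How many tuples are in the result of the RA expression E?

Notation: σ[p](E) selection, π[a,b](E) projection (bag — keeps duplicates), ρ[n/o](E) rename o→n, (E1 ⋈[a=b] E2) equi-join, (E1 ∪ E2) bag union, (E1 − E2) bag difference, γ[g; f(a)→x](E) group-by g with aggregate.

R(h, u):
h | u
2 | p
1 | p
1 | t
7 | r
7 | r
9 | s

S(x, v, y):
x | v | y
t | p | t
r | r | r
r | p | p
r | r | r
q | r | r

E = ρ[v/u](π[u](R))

Row counts bottom-up:
  R → 6
  π[u](R) → 6
  ρ[v/u](π[u](R)) → 6

|E| = 6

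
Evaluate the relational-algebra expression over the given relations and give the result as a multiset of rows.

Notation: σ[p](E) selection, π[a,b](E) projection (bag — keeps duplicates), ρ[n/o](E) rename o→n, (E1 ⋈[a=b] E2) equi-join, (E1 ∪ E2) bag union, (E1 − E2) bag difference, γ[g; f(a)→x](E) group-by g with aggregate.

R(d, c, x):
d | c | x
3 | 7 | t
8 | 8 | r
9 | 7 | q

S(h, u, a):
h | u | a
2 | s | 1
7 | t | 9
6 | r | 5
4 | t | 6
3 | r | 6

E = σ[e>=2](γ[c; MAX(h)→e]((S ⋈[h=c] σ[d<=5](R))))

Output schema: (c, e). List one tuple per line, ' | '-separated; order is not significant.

Subexpression sizes:
  S → 5
  R → 3
  σ[d<=5](R) → 1
  (S ⋈[h=c] σ[d<=5](R)) → 1
  γ[c; MAX(h)→e]((S ⋈[h=c] σ[d<=5](R))) → 1
  σ[e>=2](γ[c; MAX(h)→e]((S ⋈[h=c] σ[d<=5](R)))) → 1

== RESULT ==
c | e
7 | 7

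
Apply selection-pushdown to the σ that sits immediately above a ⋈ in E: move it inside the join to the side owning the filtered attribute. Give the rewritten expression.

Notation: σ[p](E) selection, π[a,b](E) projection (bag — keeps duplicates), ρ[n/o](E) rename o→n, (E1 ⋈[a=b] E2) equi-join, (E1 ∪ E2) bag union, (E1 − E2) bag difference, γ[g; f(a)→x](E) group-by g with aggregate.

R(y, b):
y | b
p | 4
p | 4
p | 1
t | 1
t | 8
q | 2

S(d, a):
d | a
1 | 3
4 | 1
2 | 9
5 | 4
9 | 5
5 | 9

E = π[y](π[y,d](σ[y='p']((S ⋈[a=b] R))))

σ filters on y, owned by the right side.
E' = π[y](π[y,d]((S ⋈[a=b] σ[y='p'](R))))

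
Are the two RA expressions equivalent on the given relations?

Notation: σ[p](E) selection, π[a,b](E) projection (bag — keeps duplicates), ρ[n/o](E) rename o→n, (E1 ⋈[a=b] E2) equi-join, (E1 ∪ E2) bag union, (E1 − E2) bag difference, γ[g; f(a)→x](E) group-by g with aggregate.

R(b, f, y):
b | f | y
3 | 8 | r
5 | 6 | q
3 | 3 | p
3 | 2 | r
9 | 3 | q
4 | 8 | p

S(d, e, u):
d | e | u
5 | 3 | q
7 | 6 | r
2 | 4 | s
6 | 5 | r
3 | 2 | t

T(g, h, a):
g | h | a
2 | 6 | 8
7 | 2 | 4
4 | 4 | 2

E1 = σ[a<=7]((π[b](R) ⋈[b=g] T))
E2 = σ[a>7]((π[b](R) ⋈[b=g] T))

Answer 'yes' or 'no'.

E1 subexpression sizes:
  R → 6
  π[b](R) → 6
  T → 3
  (π[b](R) ⋈[b=g] T) → 1
  σ[a<=7]((π[b](R) ⋈[b=g] T)) → 1
E2 subexpression sizes:
  R → 6
  π[b](R) → 6
  T → 3
  (π[b](R) ⋈[b=g] T) → 1
  σ[a>7]((π[b](R) ⋈[b=g] T)) → 0

E1 result:
b | g | h | a
4 | 4 | 4 | 2
E2 result:
b | g | h | a
(0 rows)
Witness: (4, 4, 4, 2) appears 1× in E1 but 0× in E2.

no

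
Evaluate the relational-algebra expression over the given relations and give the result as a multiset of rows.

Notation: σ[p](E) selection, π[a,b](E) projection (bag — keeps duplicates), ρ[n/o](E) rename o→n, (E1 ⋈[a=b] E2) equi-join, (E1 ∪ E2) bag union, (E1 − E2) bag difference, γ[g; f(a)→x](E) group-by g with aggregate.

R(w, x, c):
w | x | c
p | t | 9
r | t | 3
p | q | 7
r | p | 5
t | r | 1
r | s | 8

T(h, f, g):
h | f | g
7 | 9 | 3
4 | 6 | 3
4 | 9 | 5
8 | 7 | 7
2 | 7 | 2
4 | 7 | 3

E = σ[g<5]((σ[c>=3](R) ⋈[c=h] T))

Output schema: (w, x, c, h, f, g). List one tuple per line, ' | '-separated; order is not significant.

Subexpression sizes:
  R → 6
  σ[c>=3](R) → 5
  T → 6
  (σ[c>=3](R) ⋈[c=h] T) → 2
  σ[g<5]((σ[c>=3](R) ⋈[c=h] T)) → 1

== RESULT ==
w | x | c | h | f | g
p | q | 7 | 7 | 9 | 3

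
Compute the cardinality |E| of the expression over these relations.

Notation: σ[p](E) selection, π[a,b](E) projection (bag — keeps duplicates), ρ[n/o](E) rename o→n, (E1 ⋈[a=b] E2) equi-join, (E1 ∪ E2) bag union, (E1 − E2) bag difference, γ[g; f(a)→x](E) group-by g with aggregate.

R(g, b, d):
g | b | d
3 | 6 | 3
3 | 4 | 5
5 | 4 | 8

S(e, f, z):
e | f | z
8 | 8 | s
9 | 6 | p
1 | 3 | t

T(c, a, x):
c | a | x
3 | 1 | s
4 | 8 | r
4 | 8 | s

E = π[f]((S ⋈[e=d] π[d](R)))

Subexpression sizes:
  S → 3
  R → 3
  π[d](R) → 3
  (S ⋈[e=d] π[d](R)) → 1
  π[f]((S ⋈[e=d] π[d](R))) → 1

|E| = 1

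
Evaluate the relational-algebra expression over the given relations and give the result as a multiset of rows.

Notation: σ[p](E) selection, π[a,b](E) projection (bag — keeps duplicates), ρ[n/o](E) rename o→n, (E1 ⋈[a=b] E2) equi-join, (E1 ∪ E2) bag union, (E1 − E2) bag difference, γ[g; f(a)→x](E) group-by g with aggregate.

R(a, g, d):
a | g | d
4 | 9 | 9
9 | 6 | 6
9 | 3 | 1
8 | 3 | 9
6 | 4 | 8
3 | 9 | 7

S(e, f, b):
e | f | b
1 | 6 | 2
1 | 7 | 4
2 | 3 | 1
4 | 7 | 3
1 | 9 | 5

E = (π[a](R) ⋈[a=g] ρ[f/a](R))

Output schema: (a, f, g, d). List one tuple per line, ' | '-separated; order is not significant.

Row counts bottom-up:
  R → 6
  π[a](R) → 6
  R → 6
  ρ[f/a](R) → 6
  (π[a](R) ⋈[a=g] ρ[f/a](R)) → 8

== RESULT ==
a | f | g | d
3 | 8 | 3 | 9
3 | 9 | 3 | 1
4 | 6 | 4 | 8
6 | 9 | 6 | 6
9 | 3 | 9 | 7
9 | 3 | 9 | 7
9 | 4 | 9 | 9
9 | 4 | 9 | 9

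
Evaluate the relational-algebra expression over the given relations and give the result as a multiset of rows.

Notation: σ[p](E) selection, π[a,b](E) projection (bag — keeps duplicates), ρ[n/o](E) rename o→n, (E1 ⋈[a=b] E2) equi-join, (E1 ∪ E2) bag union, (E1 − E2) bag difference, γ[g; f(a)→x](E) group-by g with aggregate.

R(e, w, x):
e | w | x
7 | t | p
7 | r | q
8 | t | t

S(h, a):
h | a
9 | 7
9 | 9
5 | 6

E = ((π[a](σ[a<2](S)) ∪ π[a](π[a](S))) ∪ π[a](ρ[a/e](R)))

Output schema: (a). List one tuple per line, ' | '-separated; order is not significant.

Stepwise |·|:
  S → 3
  σ[a<2](S) → 0
  π[a](σ[a<2](S)) → 0
  S → 3
  π[a](S) → 3
  π[a](π[a](S)) → 3
  (π[a](σ[a<2](S)) ∪ π[a](π[a](S))) → 3
  R → 3
  ρ[a/e](R) → 3
  π[a](ρ[a/e](R)) → 3
  ((π[a](σ[a<2](S)) ∪ π[a](π[a](S))) ∪ π[a](ρ[a/e](R))) → 6

== RESULT ==
a
6
7
7
7
8
9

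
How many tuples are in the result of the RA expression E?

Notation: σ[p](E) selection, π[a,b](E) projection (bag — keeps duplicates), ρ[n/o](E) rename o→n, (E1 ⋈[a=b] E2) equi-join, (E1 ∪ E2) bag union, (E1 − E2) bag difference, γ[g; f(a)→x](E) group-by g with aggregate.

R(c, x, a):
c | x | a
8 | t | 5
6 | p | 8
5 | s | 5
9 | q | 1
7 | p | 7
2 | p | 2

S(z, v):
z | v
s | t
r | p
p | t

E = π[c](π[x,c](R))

Subexpression sizes:
  R → 6
  π[x,c](R) → 6
  π[c](π[x,c](R)) → 6

|E| = 6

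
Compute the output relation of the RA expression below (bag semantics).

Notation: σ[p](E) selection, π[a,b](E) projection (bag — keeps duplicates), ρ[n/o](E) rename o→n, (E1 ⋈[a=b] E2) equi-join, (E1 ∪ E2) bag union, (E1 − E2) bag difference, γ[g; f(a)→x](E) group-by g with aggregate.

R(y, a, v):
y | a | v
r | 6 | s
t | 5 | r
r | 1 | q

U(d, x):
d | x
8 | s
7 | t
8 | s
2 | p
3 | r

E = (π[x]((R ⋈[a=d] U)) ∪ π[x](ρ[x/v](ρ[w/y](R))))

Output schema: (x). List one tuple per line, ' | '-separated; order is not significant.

Per-node cardinality:
  R → 3
  U → 5
  (R ⋈[a=d] U) → 0
  π[x]((R ⋈[a=d] U)) → 0
  R → 3
  ρ[w/y](R) → 3
  ρ[x/v](ρ[w/y](R)) → 3
  π[x](ρ[x/v](ρ[w/y](R))) → 3
  (π[x]((R ⋈[a=d] U)) ∪ π[x](ρ[x/v](ρ[w/y](R)))) → 3

== RESULT ==
x
q
r
s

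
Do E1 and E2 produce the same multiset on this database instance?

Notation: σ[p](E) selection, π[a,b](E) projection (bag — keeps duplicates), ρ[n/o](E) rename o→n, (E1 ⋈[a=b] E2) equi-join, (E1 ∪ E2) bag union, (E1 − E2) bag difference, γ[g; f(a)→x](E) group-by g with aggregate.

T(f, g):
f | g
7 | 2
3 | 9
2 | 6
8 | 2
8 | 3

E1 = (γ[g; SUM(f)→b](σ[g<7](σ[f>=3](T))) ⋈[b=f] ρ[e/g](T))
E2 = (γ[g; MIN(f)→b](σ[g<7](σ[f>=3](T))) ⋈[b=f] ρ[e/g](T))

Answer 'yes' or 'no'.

E1 stepwise |·|:
  T → 5
  σ[f>=3](T) → 4
  σ[g<7](σ[f>=3](T)) → 3
  γ[g; SUM(f)→b](σ[g<7](σ[f>=3](T))) → 2
  T → 5
  ρ[e/g](T) → 5
  (γ[g; SUM(f)→b](σ[g<7](σ[f>=3](T))) ⋈[b=f] ρ[e/g](T)) → 2
E2 stepwise |·|:
  T → 5
  σ[f>=3](T) → 4
  σ[g<7](σ[f>=3](T)) → 3
  γ[g; MIN(f)→b](σ[g<7](σ[f>=3](T))) → 2
  T → 5
  ρ[e/g](T) → 5
  (γ[g; MIN(f)→b](σ[g<7](σ[f>=3](T))) ⋈[b=f] ρ[e/g](T)) → 3

E1 result:
g | b | f | e
3 | 8 | 8 | 2
3 | 8 | 8 | 3
E2 result:
g | b | f | e
2 | 7 | 7 | 2
3 | 8 | 8 | 2
3 | 8 | 8 | 3
Witness: (2, 7, 7, 2) appears 0× in E1 but 1× in E2.

no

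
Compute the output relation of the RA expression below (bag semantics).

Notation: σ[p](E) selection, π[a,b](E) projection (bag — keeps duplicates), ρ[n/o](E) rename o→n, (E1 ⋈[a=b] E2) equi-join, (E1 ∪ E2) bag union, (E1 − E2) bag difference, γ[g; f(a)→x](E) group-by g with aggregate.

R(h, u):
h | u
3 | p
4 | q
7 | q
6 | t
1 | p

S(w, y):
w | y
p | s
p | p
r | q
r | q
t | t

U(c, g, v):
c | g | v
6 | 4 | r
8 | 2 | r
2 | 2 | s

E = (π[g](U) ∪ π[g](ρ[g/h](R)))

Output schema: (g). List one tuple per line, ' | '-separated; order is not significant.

Stepwise |·|:
  U → 3
  π[g](U) → 3
  R → 5
  ρ[g/h](R) → 5
  π[g](ρ[g/h](R)) → 5
  (π[g](U) ∪ π[g](ρ[g/h](R))) → 8

== RESULT ==
g
1
2
2
3
4
4
6
7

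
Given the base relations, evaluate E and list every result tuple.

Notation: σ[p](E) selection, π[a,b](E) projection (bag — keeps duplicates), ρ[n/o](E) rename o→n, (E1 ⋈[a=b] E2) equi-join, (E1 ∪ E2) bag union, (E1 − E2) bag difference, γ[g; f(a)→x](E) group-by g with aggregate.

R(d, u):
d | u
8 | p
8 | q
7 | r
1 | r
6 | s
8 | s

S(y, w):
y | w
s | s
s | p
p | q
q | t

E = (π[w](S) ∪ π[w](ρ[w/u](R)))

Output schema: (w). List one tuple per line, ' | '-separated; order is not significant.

Per-node cardinality:
  S → 4
  π[w](S) → 4
  R → 6
  ρ[w/u](R) → 6
  π[w](ρ[w/u](R)) → 6
  (π[w](S) ∪ π[w](ρ[w/u](R))) → 10

== RESULT ==
w
p
p
q
q
r
r
s
s
s
t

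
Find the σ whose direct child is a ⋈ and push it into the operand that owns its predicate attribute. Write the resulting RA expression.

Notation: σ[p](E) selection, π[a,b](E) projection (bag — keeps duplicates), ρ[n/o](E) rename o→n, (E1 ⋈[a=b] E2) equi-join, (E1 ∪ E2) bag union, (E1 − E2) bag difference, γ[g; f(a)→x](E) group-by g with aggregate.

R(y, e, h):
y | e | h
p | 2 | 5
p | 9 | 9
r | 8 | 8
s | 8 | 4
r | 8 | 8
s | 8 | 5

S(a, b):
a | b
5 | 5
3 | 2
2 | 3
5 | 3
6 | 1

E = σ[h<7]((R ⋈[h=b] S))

σ filters on h, owned by the left side.
E' = (σ[h<7](R) ⋈[h=b] S)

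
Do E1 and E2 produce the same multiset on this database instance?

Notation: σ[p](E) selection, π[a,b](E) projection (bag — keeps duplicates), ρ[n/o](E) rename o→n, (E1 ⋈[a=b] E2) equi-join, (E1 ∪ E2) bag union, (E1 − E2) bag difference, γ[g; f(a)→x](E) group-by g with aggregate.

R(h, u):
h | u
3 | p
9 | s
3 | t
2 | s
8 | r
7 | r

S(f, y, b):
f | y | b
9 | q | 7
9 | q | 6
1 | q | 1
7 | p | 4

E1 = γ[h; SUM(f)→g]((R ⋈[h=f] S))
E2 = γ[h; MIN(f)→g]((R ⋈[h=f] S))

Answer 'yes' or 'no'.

E1 stepwise |·|:
  R → 6
  S → 4
  (R ⋈[h=f] S) → 3
  γ[h; SUM(f)→g]((R ⋈[h=f] S)) → 2
E2 stepwise |·|:
  R → 6
  S → 4
  (R ⋈[h=f] S) → 3
  γ[h; MIN(f)→g]((R ⋈[h=f] S)) → 2

E1 result:
h | g
7 | 7
9 | 18
E2 result:
h | g
7 | 7
9 | 9
Witness: (9, 18) appears 1× in E1 but 0× in E2.

no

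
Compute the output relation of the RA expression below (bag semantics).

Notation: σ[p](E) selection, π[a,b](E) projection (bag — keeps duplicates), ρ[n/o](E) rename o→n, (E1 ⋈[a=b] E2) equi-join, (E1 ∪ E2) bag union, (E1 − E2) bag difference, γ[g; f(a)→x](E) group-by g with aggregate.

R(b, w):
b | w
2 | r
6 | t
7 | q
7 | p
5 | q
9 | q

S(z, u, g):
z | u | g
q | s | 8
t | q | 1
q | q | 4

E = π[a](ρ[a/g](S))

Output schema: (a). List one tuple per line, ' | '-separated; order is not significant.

Subexpression sizes:
  S → 3
  ρ[a/g](S) → 3
  π[a](ρ[a/g](S)) → 3

== RESULT ==
a
1
4
8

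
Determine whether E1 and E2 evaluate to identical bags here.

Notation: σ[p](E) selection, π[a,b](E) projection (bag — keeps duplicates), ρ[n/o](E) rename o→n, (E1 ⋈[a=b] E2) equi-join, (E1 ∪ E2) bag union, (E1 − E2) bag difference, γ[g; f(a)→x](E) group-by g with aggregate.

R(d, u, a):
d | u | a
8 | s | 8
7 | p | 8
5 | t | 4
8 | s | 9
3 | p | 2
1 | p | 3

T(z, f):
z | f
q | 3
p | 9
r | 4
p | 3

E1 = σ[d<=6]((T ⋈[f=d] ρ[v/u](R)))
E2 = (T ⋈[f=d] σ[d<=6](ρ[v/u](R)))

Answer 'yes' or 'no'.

E1 per-node cardinality:
  T → 4
  R → 6
  ρ[v/u](R) → 6
  (T ⋈[f=d] ρ[v/u](R)) → 2
  σ[d<=6]((T ⋈[f=d] ρ[v/u](R))) → 2
E2 per-node cardinality:
  T → 4
  R → 6
  ρ[v/u](R) → 6
  σ[d<=6](ρ[v/u](R)) → 3
  (T ⋈[f=d] σ[d<=6](ρ[v/u](R))) → 2

E1 and E2 produce the same multiset:
z | f | d | v | a
p | 3 | 3 | p | 2
q | 3 | 3 | p | 2

yes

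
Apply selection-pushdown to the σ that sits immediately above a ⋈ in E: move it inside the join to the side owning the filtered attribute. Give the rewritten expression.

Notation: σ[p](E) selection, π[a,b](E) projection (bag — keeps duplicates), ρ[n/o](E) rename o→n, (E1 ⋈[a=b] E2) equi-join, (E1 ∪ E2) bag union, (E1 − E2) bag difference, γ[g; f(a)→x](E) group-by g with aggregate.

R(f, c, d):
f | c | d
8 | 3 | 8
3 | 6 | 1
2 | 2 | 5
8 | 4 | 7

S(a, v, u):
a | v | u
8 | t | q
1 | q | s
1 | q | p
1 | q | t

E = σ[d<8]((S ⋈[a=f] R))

σ filters on d, owned by the right side.
E' = (S ⋈[a=f] σ[d<8](R))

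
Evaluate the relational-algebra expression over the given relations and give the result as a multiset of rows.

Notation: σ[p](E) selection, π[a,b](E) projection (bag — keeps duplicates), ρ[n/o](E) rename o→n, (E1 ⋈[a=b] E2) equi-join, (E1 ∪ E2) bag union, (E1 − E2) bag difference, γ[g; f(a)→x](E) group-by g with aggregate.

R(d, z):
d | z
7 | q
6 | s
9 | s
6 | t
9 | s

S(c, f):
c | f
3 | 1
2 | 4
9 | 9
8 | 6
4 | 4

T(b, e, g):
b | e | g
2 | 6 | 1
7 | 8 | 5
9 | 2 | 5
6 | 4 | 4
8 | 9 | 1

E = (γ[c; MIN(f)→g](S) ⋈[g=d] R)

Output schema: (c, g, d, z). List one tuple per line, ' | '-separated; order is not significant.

Per-node cardinality:
  S → 5
  γ[c; MIN(f)→g](S) → 5
  R → 5
  (γ[c; MIN(f)→g](S) ⋈[g=d] R) → 4

== RESULT ==
c | g | d | z
8 | 6 | 6 | s
8 | 6 | 6 | t
9 | 9 | 9 | s
9 | 9 | 9 | s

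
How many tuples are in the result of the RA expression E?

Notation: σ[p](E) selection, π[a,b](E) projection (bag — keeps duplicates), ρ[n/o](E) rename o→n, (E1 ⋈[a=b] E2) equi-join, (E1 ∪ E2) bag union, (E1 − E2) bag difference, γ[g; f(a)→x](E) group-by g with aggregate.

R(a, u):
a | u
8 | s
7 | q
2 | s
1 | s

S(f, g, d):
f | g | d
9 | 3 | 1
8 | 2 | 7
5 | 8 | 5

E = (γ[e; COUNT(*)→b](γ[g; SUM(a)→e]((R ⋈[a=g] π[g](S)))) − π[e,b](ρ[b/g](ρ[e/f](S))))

Row counts bottom-up:
  R → 4
  S → 3
  π[g](S) → 3
  (R ⋈[a=g] π[g](S)) → 2
  γ[g; SUM(a)→e]((R ⋈[a=g] π[g](S))) → 2
  γ[e; COUNT(*)→b](γ[g; SUM(a)→e]((R ⋈[a=g] π[g](S)))) → 2
  S → 3
  ρ[e/f](S) → 3
  ρ[b/g](ρ[e/f](S)) → 3
  π[e,b](ρ[b/g](ρ[e/f](S))) → 3
  (γ[e; COUNT(*)→b](γ[g; SUM(a)→e]((R ⋈[a=g] π[g](S)))) − π[e,b](ρ[b/g](ρ[e/f](S)))) → 2

|E| = 2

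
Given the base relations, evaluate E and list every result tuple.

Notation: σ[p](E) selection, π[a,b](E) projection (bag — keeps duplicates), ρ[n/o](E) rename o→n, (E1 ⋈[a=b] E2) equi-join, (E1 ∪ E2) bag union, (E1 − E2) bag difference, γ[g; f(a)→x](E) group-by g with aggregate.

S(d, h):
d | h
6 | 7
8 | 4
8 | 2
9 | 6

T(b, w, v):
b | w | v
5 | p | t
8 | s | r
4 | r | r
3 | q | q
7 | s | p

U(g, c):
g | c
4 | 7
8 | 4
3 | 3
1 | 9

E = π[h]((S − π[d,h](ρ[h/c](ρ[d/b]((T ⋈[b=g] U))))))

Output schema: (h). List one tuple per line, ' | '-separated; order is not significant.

Subexpression sizes:
  S → 4
  T → 5
  U → 4
  (T ⋈[b=g] U) → 3
  ρ[d/b]((T ⋈[b=g] U)) → 3
  ρ[h/c](ρ[d/b]((T ⋈[b=g] U))) → 3
  π[d,h](ρ[h/c](ρ[d/b]((T ⋈[b=g] U)))) → 3
  (S − π[d,h](ρ[h/c](ρ[d/b]((T ⋈[b=g] U))))) → 3
  π[h]((S − π[d,h](ρ[h/c](ρ[d/b]((T ⋈[b=g] U)))))) → 3

== RESULT ==
h
2
6
7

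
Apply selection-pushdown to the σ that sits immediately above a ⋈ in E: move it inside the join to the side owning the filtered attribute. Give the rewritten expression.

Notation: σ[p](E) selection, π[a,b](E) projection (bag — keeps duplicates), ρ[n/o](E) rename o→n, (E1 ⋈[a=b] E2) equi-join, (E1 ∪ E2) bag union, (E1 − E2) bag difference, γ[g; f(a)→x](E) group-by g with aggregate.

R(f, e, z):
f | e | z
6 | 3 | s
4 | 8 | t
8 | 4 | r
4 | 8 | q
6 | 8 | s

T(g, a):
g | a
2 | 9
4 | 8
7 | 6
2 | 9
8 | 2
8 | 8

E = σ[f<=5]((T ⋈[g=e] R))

σ filters on f, owned by the right side.
E' = (T ⋈[g=e] σ[f<=5](R))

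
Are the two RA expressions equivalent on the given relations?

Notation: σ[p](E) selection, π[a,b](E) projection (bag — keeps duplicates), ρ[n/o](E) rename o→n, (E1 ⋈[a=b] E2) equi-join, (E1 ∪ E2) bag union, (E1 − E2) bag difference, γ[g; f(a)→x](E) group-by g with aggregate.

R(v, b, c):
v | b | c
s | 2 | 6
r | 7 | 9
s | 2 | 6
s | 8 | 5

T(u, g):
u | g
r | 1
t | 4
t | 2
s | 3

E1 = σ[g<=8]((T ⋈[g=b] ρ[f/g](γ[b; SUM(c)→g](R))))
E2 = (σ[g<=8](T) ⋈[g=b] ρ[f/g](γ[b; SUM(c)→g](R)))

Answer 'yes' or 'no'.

E1 row counts bottom-up:
  T → 4
  R → 4
  γ[b; SUM(c)→g](R) → 3
  ρ[f/g](γ[b; SUM(c)→g](R)) → 3
  (T ⋈[g=b] ρ[f/g](γ[b; SUM(c)→g](R))) → 1
  σ[g<=8]((T ⋈[g=b] ρ[f/g](γ[b; SUM(c)→g](R)))) → 1
E2 row counts bottom-up:
  T → 4
  σ[g<=8](T) → 4
  R → 4
  γ[b; SUM(c)→g](R) → 3
  ρ[f/g](γ[b; SUM(c)→g](R)) → 3
  (σ[g<=8](T) ⋈[g=b] ρ[f/g](γ[b; SUM(c)→g](R))) → 1

E1 and E2 produce the same multiset:
u | g | b | f
t | 2 | 2 | 12

yes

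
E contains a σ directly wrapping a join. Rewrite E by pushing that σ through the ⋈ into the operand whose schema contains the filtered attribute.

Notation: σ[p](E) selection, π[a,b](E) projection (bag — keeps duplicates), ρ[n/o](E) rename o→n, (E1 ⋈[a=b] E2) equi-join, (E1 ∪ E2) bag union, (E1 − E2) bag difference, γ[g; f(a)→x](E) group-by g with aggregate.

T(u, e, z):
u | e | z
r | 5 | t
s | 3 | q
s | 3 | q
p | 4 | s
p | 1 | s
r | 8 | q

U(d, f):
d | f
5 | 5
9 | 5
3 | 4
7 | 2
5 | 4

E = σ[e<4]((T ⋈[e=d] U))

σ filters on e, owned by the left side.
E' = (σ[e<4](T) ⋈[e=d] U)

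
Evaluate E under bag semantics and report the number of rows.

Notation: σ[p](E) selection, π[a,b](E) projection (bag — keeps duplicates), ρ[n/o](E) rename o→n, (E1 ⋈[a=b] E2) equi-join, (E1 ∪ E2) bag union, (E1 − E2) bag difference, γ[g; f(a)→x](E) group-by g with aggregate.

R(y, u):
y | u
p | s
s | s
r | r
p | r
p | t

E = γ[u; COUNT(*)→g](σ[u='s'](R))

Per-node cardinality:
  R → 5
  σ[u='s'](R) → 2
  γ[u; COUNT(*)→g](σ[u='s'](R)) → 1

|E| = 1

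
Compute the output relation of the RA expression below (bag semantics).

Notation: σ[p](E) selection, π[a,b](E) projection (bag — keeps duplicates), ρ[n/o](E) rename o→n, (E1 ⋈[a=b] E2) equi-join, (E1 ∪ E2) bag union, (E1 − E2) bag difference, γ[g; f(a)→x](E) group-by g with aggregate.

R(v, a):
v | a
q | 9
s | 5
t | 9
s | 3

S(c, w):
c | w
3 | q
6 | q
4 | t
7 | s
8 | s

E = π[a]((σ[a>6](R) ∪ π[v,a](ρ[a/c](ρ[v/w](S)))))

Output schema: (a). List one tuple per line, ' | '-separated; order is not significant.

Subexpression sizes:
  R → 4
  σ[a>6](R) → 2
  S → 5
  ρ[v/w](S) → 5
  ρ[a/c](ρ[v/w](S)) → 5
  π[v,a](ρ[a/c](ρ[v/w](S))) → 5
  (σ[a>6](R) ∪ π[v,a](ρ[a/c](ρ[v/w](S)))) → 7
  π[a]((σ[a>6](R) ∪ π[v,a](ρ[a/c](ρ[v/w](S))))) → 7

== RESULT ==
a
3
4
6
7
8
9
9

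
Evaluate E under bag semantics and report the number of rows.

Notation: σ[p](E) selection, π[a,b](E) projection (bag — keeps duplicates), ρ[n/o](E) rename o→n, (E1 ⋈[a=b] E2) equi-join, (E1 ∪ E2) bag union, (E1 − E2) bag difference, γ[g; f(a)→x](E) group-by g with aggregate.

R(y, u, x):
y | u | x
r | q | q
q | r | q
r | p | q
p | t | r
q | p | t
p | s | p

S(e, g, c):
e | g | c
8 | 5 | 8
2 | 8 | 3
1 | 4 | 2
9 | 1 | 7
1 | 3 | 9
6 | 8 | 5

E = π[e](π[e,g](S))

Per-node cardinality:
  S → 6
  π[e,g](S) → 6
  π[e](π[e,g](S)) → 6

|E| = 6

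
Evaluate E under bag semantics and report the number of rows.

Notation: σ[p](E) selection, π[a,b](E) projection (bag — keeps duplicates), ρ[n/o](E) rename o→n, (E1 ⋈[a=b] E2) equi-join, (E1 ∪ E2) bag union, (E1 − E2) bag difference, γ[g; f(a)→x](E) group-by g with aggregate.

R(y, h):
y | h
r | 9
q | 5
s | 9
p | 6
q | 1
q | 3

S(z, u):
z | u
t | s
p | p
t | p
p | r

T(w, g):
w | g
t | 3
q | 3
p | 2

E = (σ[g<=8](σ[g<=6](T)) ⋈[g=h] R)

Stepwise |·|:
  T → 3
  σ[g<=6](T) → 3
  σ[g<=8](σ[g<=6](T)) → 3
  R → 6
  (σ[g<=8](σ[g<=6](T)) ⋈[g=h] R) → 2

|E| = 2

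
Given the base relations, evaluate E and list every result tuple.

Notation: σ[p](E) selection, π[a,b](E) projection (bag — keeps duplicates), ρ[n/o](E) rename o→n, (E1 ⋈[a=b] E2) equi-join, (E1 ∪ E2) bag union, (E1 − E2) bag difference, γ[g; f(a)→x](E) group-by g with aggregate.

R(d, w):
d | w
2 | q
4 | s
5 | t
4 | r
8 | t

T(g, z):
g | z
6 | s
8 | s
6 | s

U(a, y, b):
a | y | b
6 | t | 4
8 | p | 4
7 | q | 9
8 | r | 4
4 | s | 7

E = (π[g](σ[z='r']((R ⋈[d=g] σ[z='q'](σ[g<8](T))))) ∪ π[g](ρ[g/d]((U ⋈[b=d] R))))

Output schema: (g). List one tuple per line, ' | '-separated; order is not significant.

Stepwise |·|:
  R → 5
  T → 3
  σ[g<8](T) → 2
  σ[z='q'](σ[g<8](T)) → 0
  (R ⋈[d=g] σ[z='q'](σ[g<8](T))) → 0
  σ[z='r']((R ⋈[d=g] σ[z='q'](σ[g<8](T)))) → 0
  π[g](σ[z='r']((R ⋈[d=g] σ[z='q'](σ[g<8](T))))) → 0
  U → 5
  R → 5
  (U ⋈[b=d] R) → 6
  ρ[g/d]((U ⋈[b=d] R)) → 6
  π[g](ρ[g/d]((U ⋈[b=d] R))) → 6
  (π[g](σ[z='r']((R ⋈[d=g] σ[z='q'](σ[g<8](T))))) ∪ π[g](ρ[g/d]((U ⋈[b=d] R)))) → 6

== RESULT ==
g
4
4
4
4
4
4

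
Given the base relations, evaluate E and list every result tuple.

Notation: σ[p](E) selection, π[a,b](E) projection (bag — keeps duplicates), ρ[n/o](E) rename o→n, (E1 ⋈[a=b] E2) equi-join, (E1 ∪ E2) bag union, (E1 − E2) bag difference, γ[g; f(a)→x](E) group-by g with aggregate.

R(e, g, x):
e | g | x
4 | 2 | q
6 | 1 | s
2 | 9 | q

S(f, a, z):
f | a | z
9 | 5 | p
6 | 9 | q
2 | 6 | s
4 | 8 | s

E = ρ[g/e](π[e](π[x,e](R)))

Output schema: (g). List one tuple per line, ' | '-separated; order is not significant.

Per-node cardinality:
  R → 3
  π[x,e](R) → 3
  π[e](π[x,e](R)) → 3
  ρ[g/e](π[e](π[x,e](R))) → 3

== RESULT ==
g
2
4
6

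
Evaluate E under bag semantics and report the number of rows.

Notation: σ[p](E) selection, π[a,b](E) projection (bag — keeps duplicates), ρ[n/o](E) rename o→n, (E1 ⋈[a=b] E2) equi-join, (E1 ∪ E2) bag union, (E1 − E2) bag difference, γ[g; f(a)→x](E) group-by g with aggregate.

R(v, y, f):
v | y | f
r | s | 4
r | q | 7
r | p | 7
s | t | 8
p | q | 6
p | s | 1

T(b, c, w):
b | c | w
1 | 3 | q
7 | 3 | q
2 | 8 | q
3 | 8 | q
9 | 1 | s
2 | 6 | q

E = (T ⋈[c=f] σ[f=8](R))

Subexpression sizes:
  T → 6
  R → 6
  σ[f=8](R) → 1
  (T ⋈[c=f] σ[f=8](R)) → 2

|E| = 2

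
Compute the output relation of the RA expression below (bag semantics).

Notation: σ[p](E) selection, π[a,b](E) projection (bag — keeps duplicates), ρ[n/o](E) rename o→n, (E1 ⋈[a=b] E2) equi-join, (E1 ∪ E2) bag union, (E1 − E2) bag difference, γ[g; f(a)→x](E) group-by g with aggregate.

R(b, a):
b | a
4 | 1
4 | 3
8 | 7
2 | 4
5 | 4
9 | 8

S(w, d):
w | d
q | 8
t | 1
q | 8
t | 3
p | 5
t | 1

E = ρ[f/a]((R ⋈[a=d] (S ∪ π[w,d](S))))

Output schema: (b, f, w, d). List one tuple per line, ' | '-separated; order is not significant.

Row counts bottom-up:
  R → 6
  S → 6
  S → 6
  π[w,d](S) → 6
  (S ∪ π[w,d](S)) → 12
  (R ⋈[a=d] (S ∪ π[w,d](S))) → 10
  ρ[f/a]((R ⋈[a=d] (S ∪ π[w,d](S)))) → 10

== RESULT ==
b | f | w | d
4 | 1 | t | 1
4 | 1 | t | 1
4 | 1 | t | 1
4 | 1 | t | 1
4 | 3 | t | 3
4 | 3 | t | 3
9 | 8 | q | 8
9 | 8 | q | 8
9 | 8 | q | 8
9 | 8 | q | 8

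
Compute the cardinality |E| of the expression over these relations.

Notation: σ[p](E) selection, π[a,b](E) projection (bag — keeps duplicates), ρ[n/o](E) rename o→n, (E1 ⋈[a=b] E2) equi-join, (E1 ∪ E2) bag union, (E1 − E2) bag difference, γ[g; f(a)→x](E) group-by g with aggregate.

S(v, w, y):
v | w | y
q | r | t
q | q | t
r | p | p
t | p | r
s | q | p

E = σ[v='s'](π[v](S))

Row counts bottom-up:
  S → 5
  π[v](S) → 5
  σ[v='s'](π[v](S)) → 1

|E| = 1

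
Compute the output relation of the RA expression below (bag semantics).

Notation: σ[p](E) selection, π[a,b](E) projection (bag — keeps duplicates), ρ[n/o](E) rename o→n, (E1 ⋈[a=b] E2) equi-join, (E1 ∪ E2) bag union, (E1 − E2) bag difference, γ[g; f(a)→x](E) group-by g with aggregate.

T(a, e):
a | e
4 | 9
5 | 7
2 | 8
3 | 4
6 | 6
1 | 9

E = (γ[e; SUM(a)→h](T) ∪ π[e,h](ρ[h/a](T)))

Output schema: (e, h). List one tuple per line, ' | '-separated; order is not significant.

Row counts bottom-up:
  T → 6
  γ[e; SUM(a)→h](T) → 5
  T → 6
  ρ[h/a](T) → 6
  π[e,h](ρ[h/a](T)) → 6
  (γ[e; SUM(a)→h](T) ∪ π[e,h](ρ[h/a](T))) → 11

== RESULT ==
e | h
4 | 3
4 | 3
6 | 6
6 | 6
7 | 5
7 | 5
8 | 2
8 | 2
9 | 1
9 | 4
9 | 5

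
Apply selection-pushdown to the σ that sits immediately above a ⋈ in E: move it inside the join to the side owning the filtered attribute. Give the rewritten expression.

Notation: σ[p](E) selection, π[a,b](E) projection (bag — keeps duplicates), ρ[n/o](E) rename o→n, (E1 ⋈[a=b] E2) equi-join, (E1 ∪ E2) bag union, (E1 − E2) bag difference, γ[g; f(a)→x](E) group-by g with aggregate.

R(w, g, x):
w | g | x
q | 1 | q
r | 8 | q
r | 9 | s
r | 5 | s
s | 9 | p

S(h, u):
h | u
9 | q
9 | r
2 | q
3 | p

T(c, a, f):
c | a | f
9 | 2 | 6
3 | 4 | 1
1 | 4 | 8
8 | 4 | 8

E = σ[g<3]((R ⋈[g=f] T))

σ filters on g, owned by the left side.
E' = (σ[g<3](R) ⋈[g=f] T)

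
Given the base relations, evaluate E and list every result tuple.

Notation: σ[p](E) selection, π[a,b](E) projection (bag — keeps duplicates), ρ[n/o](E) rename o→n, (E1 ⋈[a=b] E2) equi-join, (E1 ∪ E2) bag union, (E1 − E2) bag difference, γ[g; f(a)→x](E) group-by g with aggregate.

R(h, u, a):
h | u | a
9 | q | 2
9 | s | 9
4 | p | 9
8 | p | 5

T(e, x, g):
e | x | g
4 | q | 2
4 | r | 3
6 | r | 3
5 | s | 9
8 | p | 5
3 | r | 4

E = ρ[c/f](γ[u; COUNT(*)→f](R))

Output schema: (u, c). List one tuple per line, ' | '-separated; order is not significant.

Per-node cardinality:
  R → 4
  γ[u; COUNT(*)→f](R) → 3
  ρ[c/f](γ[u; COUNT(*)→f](R)) → 3

== RESULT ==
u | c
p | 2
q | 1
s | 1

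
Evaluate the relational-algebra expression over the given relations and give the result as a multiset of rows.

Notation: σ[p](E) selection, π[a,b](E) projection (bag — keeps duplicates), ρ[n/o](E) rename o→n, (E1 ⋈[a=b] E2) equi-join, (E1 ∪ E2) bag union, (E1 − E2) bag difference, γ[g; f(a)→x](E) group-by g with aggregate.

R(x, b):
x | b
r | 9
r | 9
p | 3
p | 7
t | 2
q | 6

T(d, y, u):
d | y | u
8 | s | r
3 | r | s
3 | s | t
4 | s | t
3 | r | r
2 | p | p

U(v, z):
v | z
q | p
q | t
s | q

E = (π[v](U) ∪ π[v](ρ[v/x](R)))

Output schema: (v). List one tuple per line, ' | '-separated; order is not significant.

Per-node cardinality:
  U → 3
  π[v](U) → 3
  R → 6
  ρ[v/x](R) → 6
  π[v](ρ[v/x](R)) → 6
  (π[v](U) ∪ π[v](ρ[v/x](R))) → 9

== RESULT ==
v
p
p
q
q
q
r
r
s
t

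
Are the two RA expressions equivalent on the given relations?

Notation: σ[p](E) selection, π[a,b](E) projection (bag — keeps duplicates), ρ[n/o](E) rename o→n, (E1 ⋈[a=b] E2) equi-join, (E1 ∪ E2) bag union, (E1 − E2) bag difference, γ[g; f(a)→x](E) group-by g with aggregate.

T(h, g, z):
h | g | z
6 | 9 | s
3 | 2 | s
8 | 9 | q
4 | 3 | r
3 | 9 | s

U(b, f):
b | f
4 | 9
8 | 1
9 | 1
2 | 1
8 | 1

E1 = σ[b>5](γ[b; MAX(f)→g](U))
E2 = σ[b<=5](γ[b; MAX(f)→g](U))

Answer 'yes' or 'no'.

E1 row counts bottom-up:
  U → 5
  γ[b; MAX(f)→g](U) → 4
  σ[b>5](γ[b; MAX(f)→g](U)) → 2
E2 row counts bottom-up:
  U → 5
  γ[b; MAX(f)→g](U) → 4
  σ[b<=5](γ[b; MAX(f)→g](U)) → 2

E1 result:
b | g
8 | 1
9 | 1
E2 result:
b | g
2 | 1
4 | 9
Witness: (4, 9) appears 0× in E1 but 1× in E2.

no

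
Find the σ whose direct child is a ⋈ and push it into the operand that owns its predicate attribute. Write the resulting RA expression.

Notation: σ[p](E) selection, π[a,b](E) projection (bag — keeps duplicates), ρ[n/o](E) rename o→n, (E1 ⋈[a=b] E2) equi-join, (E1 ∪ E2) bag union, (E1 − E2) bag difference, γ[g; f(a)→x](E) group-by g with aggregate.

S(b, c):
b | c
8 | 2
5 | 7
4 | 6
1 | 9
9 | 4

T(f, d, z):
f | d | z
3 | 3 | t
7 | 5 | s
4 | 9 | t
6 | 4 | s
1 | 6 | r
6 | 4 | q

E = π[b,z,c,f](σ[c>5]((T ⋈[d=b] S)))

σ filters on c, owned by the right side.
E' = π[b,z,c,f]((T ⋈[d=b] σ[c>5](S)))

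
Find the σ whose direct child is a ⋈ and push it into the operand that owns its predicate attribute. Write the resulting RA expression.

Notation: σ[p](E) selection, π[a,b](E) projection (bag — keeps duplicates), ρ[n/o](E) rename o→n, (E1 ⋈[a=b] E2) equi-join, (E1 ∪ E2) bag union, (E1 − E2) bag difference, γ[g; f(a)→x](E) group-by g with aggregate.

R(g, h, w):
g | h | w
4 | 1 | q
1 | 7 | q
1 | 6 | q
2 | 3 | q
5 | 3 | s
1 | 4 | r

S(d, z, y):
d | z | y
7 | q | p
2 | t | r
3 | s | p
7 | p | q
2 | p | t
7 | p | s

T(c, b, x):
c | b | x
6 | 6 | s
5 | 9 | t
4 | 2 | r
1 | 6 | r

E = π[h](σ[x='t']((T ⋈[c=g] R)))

σ filters on x, owned by the left side.
E' = π[h]((σ[x='t'](T) ⋈[c=g] R))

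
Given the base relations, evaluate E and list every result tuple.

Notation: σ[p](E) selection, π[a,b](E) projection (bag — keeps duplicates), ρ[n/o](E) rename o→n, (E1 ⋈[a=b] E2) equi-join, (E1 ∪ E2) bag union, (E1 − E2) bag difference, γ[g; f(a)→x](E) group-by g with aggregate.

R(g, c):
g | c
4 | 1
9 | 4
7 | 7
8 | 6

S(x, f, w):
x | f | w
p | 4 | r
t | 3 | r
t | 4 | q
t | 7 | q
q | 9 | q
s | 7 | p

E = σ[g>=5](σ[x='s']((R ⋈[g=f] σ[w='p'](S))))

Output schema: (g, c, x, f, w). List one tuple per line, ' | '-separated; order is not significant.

Per-node cardinality:
  R → 4
  S → 6
  σ[w='p'](S) → 1
  (R ⋈[g=f] σ[w='p'](S)) → 1
  σ[x='s']((R ⋈[g=f] σ[w='p'](S))) → 1
  σ[g>=5](σ[x='s']((R ⋈[g=f] σ[w='p'](S)))) → 1

== RESULT ==
g | c | x | f | w
7 | 7 | s | 7 | p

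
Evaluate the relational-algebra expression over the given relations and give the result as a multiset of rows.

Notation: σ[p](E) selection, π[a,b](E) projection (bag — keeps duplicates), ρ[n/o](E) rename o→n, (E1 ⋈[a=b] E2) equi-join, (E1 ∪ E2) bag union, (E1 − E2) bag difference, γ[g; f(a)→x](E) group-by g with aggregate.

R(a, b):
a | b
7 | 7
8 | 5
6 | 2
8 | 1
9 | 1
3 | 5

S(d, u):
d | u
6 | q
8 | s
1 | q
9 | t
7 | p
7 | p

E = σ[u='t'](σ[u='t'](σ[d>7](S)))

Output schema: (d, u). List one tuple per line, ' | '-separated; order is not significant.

Row counts bottom-up:
  S → 6
  σ[d>7](S) → 2
  σ[u='t'](σ[d>7](S)) → 1
  σ[u='t'](σ[u='t'](σ[d>7](S))) → 1

== RESULT ==
d | u
9 | t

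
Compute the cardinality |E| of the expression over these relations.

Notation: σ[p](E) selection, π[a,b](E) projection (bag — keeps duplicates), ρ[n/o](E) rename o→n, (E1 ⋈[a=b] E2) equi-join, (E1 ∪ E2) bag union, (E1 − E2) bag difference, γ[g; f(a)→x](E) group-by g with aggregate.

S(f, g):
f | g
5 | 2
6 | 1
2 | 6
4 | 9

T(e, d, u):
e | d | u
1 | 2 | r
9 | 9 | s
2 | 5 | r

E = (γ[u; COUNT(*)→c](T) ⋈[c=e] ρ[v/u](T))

Stepwise |·|:
  T → 3
  γ[u; COUNT(*)→c](T) → 2
  T → 3
  ρ[v/u](T) → 3
  (γ[u; COUNT(*)→c](T) ⋈[c=e] ρ[v/u](T)) → 2

|E| = 2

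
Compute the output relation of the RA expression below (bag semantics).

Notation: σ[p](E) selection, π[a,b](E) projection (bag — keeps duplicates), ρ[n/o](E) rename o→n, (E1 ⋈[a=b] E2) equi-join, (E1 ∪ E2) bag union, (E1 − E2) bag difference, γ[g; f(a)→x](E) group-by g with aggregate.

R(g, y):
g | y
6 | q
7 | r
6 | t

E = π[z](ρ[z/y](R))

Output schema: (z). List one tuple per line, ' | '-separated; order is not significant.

Stepwise |·|:
  R → 3
  ρ[z/y](R) → 3
  π[z](ρ[z/y](R)) → 3

== RESULT ==
z
q
r
t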